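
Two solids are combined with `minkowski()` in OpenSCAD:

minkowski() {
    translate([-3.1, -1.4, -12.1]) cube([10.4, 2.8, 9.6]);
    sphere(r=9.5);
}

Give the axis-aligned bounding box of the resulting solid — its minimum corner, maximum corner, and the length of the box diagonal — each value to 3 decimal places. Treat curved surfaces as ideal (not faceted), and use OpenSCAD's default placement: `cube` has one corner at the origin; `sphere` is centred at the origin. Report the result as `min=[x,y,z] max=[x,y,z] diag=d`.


min=[-12.600,-10.900,-21.600] max=[16.800,10.900,7.000] diag=46.450

A = translate([-3.1, -1.4, -12.1]) cube([10.4, 2.8, 9.6]) → bbox [-3.1,-1.4,-12.1] .. [7.3,1.4,-2.5]
B = sphere(r=9.5) → bbox [-9.5,-9.5,-9.5] .. [9.5,9.5,9.5]
lo = A.lo+B.lo = [-3.1-9.5, -1.4-9.5, -12.1-9.5] = [-12.600,-10.900,-21.600]
hi = A.hi+B.hi = [7.3+9.5, 1.4+9.5, -2.5+9.5] = [16.800,10.900,7.000]
diag = √(29.4²+21.8²+28.6²) = √2157.56 = 46.450


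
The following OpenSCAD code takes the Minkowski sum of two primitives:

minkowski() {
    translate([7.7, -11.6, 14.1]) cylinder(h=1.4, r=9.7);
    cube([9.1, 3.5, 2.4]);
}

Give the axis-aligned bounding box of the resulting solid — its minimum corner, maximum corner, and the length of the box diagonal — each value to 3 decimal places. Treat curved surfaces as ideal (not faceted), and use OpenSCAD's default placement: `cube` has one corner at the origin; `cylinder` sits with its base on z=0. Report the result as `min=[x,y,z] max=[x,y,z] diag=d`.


A = translate([7.7, -11.6, 14.1]) cylinder(h=1.4, r=9.7) → bbox [-2,-21.3,14.1] .. [17.4,-1.9,15.5]
B = cube([9.1, 3.5, 2.4]) → bbox [0,0,0] .. [9.1,3.5,2.4]
lo = A.lo+B.lo = [-2+0, -21.3+0, 14.1+0] = [-2.000,-21.300,14.100]
hi = A.hi+B.hi = [17.4+9.1, -1.9+3.5, 15.5+2.4] = [26.500,1.600,17.900]
diag = √(28.5²+22.9²+3.8²) = √1351.1 = 36.757

min=[-2.000,-21.300,14.100] max=[26.500,1.600,17.900] diag=36.757


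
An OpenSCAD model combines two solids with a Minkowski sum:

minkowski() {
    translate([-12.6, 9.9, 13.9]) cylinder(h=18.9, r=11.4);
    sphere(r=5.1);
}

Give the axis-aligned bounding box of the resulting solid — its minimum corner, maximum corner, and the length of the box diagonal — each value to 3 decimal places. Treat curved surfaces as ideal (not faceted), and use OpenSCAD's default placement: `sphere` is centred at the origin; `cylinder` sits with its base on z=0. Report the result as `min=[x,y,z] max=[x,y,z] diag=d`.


A = translate([-12.6, 9.9, 13.9]) cylinder(h=18.9, r=11.4) → bbox [-24,-1.5,13.9] .. [-1.2,21.3,32.8]
B = sphere(r=5.1) → bbox [-5.1,-5.1,-5.1] .. [5.1,5.1,5.1]
lo = A.lo+B.lo = [-24-5.1, -1.5-5.1, 13.9-5.1] = [-29.100,-6.600,8.800]
hi = A.hi+B.hi = [-1.2+5.1, 21.3+5.1, 32.8+5.1] = [3.900,26.400,37.900]
diag = √(33²+33²+29.1²) = √3024.81 = 54.998

min=[-29.100,-6.600,8.800] max=[3.900,26.400,37.900] diag=54.998


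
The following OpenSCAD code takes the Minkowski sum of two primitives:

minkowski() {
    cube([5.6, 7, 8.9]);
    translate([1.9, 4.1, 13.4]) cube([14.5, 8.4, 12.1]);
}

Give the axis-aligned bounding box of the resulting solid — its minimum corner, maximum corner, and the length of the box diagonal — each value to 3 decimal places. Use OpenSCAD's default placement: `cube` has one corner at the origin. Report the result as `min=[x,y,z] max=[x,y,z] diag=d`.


min=[1.900,4.100,13.400] max=[22.000,19.500,34.400] diag=32.896

A = translate([1.9, 4.1, 13.4]) cube([14.5, 8.4, 12.1]) → bbox [1.9,4.1,13.4] .. [16.4,12.5,25.5]
B = cube([5.6, 7, 8.9]) → bbox [0,0,0] .. [5.6,7,8.9]
lo = A.lo+B.lo = [1.9+0, 4.1+0, 13.4+0] = [1.900,4.100,13.400]
hi = A.hi+B.hi = [16.4+5.6, 12.5+7, 25.5+8.9] = [22.000,19.500,34.400]
diag = √(20.1²+15.4²+21²) = √1082.17 = 32.896


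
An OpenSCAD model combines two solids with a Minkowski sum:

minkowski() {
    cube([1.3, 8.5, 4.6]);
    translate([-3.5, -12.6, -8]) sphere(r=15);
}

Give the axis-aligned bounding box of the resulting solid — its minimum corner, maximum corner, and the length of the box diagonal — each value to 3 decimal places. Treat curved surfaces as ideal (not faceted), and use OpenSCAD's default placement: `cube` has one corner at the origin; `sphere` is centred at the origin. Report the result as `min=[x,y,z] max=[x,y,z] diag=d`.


min=[-18.500,-27.600,-23.000] max=[12.800,10.900,11.600] diag=60.490

A = translate([-3.5, -12.6, -8]) sphere(r=15) → bbox [-18.5,-27.6,-23] .. [11.5,2.4,7]
B = cube([1.3, 8.5, 4.6]) → bbox [0,0,0] .. [1.3,8.5,4.6]
lo = A.lo+B.lo = [-18.5+0, -27.6+0, -23+0] = [-18.500,-27.600,-23.000]
hi = A.hi+B.hi = [11.5+1.3, 2.4+8.5, 7+4.6] = [12.800,10.900,11.600]
diag = √(31.3²+38.5²+34.6²) = √3659.1 = 60.490


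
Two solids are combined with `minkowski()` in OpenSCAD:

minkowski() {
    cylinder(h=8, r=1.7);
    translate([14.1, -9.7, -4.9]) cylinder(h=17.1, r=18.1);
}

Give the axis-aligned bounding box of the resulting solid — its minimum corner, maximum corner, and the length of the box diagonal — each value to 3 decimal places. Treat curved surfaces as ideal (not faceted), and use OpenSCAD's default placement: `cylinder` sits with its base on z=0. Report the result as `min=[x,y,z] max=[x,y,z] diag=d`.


A = translate([14.1, -9.7, -4.9]) cylinder(h=17.1, r=18.1) → bbox [-4,-27.8,-4.9] .. [32.2,8.4,12.2]
B = cylinder(h=8, r=1.7) → bbox [-1.7,-1.7,0] .. [1.7,1.7,8]
lo = A.lo+B.lo = [-4-1.7, -27.8-1.7, -4.9+0] = [-5.700,-29.500,-4.900]
hi = A.hi+B.hi = [32.2+1.7, 8.4+1.7, 12.2+8] = [33.900,10.100,20.200]
diag = √(39.6²+39.6²+25.1²) = √3766.33 = 61.370

min=[-5.700,-29.500,-4.900] max=[33.900,10.100,20.200] diag=61.370


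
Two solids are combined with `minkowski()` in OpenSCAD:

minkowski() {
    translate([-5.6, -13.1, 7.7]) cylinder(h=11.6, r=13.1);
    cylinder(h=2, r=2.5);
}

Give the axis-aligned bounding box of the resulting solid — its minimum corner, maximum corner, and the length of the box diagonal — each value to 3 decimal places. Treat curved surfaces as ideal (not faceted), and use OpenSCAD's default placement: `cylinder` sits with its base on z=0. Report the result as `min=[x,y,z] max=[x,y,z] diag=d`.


min=[-21.200,-28.700,7.700] max=[10.000,2.500,21.300] diag=46.172

A = translate([-5.6, -13.1, 7.7]) cylinder(h=11.6, r=13.1) → bbox [-18.7,-26.2,7.7] .. [7.5,0,19.3]
B = cylinder(h=2, r=2.5) → bbox [-2.5,-2.5,0] .. [2.5,2.5,2]
lo = A.lo+B.lo = [-18.7-2.5, -26.2-2.5, 7.7+0] = [-21.200,-28.700,7.700]
hi = A.hi+B.hi = [7.5+2.5, 0+2.5, 19.3+2] = [10.000,2.500,21.300]
diag = √(31.2²+31.2²+13.6²) = √2131.84 = 46.172


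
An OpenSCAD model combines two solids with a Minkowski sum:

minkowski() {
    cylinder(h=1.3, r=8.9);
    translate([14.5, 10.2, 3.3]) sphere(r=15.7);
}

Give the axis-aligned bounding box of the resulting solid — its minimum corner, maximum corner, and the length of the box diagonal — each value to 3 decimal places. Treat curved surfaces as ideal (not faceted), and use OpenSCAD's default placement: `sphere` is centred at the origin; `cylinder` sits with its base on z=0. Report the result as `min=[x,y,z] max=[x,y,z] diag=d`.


A = translate([14.5, 10.2, 3.3]) sphere(r=15.7) → bbox [-1.2,-5.5,-12.4] .. [30.2,25.9,19]
B = cylinder(h=1.3, r=8.9) → bbox [-8.9,-8.9,0] .. [8.9,8.9,1.3]
lo = A.lo+B.lo = [-1.2-8.9, -5.5-8.9, -12.4+0] = [-10.100,-14.400,-12.400]
hi = A.hi+B.hi = [30.2+8.9, 25.9+8.9, 19+1.3] = [39.100,34.800,20.300]
diag = √(49.2²+49.2²+32.7²) = √5910.57 = 76.880

min=[-10.100,-14.400,-12.400] max=[39.100,34.800,20.300] diag=76.880


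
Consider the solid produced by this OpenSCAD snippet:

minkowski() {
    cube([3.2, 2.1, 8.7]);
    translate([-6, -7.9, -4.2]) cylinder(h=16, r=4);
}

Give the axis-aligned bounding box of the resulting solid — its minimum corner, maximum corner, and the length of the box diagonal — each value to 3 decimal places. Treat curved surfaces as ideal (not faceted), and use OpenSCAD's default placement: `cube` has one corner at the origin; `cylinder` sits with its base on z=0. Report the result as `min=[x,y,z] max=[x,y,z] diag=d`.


min=[-10.000,-11.900,-4.200] max=[1.200,-1.800,20.500] diag=28.940

A = translate([-6, -7.9, -4.2]) cylinder(h=16, r=4) → bbox [-10,-11.9,-4.2] .. [-2,-3.9,11.8]
B = cube([3.2, 2.1, 8.7]) → bbox [0,0,0] .. [3.2,2.1,8.7]
lo = A.lo+B.lo = [-10+0, -11.9+0, -4.2+0] = [-10.000,-11.900,-4.200]
hi = A.hi+B.hi = [-2+3.2, -3.9+2.1, 11.8+8.7] = [1.200,-1.800,20.500]
diag = √(11.2²+10.1²+24.7²) = √837.54 = 28.940


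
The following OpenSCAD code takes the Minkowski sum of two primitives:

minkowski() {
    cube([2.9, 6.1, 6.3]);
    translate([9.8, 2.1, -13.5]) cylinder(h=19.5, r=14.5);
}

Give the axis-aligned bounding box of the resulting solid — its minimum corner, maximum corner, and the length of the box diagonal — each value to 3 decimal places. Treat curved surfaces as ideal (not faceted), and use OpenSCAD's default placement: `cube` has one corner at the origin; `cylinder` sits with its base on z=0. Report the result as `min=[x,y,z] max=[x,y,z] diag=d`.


A = translate([9.8, 2.1, -13.5]) cylinder(h=19.5, r=14.5) → bbox [-4.7,-12.4,-13.5] .. [24.3,16.6,6]
B = cube([2.9, 6.1, 6.3]) → bbox [0,0,0] .. [2.9,6.1,6.3]
lo = A.lo+B.lo = [-4.7+0, -12.4+0, -13.5+0] = [-4.700,-12.400,-13.500]
hi = A.hi+B.hi = [24.3+2.9, 16.6+6.1, 6+6.3] = [27.200,22.700,12.300]
diag = √(31.9²+35.1²+25.8²) = √2915.26 = 53.993

min=[-4.700,-12.400,-13.500] max=[27.200,22.700,12.300] diag=53.993


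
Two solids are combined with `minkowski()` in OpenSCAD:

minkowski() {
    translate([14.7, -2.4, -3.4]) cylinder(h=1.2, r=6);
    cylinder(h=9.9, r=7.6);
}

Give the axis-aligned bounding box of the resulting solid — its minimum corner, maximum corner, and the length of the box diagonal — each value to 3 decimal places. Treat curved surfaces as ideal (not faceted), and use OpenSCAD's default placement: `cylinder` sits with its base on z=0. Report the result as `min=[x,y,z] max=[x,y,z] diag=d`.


A = translate([14.7, -2.4, -3.4]) cylinder(h=1.2, r=6) → bbox [8.7,-8.4,-3.4] .. [20.7,3.6,-2.2]
B = cylinder(h=9.9, r=7.6) → bbox [-7.6,-7.6,0] .. [7.6,7.6,9.9]
lo = A.lo+B.lo = [8.7-7.6, -8.4-7.6, -3.4+0] = [1.100,-16.000,-3.400]
hi = A.hi+B.hi = [20.7+7.6, 3.6+7.6, -2.2+9.9] = [28.300,11.200,7.700]
diag = √(27.2²+27.2²+11.1²) = √1602.89 = 40.036

min=[1.100,-16.000,-3.400] max=[28.300,11.200,7.700] diag=40.036


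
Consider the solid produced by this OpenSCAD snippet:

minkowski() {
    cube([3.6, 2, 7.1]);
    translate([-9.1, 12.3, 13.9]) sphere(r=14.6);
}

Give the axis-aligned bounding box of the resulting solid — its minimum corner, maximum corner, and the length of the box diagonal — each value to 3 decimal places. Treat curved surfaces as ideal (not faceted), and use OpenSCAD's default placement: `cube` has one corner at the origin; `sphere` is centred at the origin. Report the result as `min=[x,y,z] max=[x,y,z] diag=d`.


min=[-23.700,-2.300,-0.700] max=[9.100,28.900,35.600] diag=58.026

A = translate([-9.1, 12.3, 13.9]) sphere(r=14.6) → bbox [-23.7,-2.3,-0.7] .. [5.5,26.9,28.5]
B = cube([3.6, 2, 7.1]) → bbox [0,0,0] .. [3.6,2,7.1]
lo = A.lo+B.lo = [-23.7+0, -2.3+0, -0.7+0] = [-23.700,-2.300,-0.700]
hi = A.hi+B.hi = [5.5+3.6, 26.9+2, 28.5+7.1] = [9.100,28.900,35.600]
diag = √(32.8²+31.2²+36.3²) = √3366.97 = 58.026


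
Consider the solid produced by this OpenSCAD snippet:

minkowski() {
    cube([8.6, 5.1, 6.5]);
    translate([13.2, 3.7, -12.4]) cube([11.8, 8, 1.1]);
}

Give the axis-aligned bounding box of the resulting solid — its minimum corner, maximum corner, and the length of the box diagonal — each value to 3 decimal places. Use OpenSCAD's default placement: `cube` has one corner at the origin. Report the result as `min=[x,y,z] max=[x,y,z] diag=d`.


A = translate([13.2, 3.7, -12.4]) cube([11.8, 8, 1.1]) → bbox [13.2,3.7,-12.4] .. [25,11.7,-11.3]
B = cube([8.6, 5.1, 6.5]) → bbox [0,0,0] .. [8.6,5.1,6.5]
lo = A.lo+B.lo = [13.2+0, 3.7+0, -12.4+0] = [13.200,3.700,-12.400]
hi = A.hi+B.hi = [25+8.6, 11.7+5.1, -11.3+6.5] = [33.600,16.800,-4.800]
diag = √(20.4²+13.1²+7.6²) = √645.53 = 25.407

min=[13.200,3.700,-12.400] max=[33.600,16.800,-4.800] diag=25.407


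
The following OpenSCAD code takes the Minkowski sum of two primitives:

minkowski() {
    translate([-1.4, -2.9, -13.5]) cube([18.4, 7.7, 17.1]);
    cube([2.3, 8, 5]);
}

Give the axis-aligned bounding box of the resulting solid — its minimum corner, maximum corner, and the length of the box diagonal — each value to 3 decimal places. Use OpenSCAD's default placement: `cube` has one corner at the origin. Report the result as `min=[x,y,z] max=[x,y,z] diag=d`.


min=[-1.400,-2.900,-13.500] max=[19.300,12.800,8.600] diag=34.109

A = translate([-1.4, -2.9, -13.5]) cube([18.4, 7.7, 17.1]) → bbox [-1.4,-2.9,-13.5] .. [17,4.8,3.6]
B = cube([2.3, 8, 5]) → bbox [0,0,0] .. [2.3,8,5]
lo = A.lo+B.lo = [-1.4+0, -2.9+0, -13.5+0] = [-1.400,-2.900,-13.500]
hi = A.hi+B.hi = [17+2.3, 4.8+8, 3.6+5] = [19.300,12.800,8.600]
diag = √(20.7²+15.7²+22.1²) = √1163.39 = 34.109


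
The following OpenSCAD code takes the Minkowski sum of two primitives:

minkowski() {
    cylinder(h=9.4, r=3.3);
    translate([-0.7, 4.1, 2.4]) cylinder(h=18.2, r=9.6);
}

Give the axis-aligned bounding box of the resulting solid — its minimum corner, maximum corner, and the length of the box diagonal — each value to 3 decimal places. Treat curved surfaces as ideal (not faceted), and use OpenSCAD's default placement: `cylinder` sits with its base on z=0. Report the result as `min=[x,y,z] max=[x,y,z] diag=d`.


min=[-13.600,-8.800,2.400] max=[12.200,17.000,30.000] diag=45.750

A = translate([-0.7, 4.1, 2.4]) cylinder(h=18.2, r=9.6) → bbox [-10.3,-5.5,2.4] .. [8.9,13.7,20.6]
B = cylinder(h=9.4, r=3.3) → bbox [-3.3,-3.3,0] .. [3.3,3.3,9.4]
lo = A.lo+B.lo = [-10.3-3.3, -5.5-3.3, 2.4+0] = [-13.600,-8.800,2.400]
hi = A.hi+B.hi = [8.9+3.3, 13.7+3.3, 20.6+9.4] = [12.200,17.000,30.000]
diag = √(25.8²+25.8²+27.6²) = √2093.04 = 45.750


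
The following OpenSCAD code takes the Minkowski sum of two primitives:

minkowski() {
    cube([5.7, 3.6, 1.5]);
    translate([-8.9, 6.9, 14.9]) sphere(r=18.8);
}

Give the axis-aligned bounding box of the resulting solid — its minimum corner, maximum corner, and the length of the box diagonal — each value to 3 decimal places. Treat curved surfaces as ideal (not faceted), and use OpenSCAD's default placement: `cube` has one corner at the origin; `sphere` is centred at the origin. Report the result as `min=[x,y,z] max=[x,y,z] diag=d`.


min=[-27.700,-11.900,-3.900] max=[15.600,29.300,35.200] diag=71.422

A = translate([-8.9, 6.9, 14.9]) sphere(r=18.8) → bbox [-27.7,-11.9,-3.9] .. [9.9,25.7,33.7]
B = cube([5.7, 3.6, 1.5]) → bbox [0,0,0] .. [5.7,3.6,1.5]
lo = A.lo+B.lo = [-27.7+0, -11.9+0, -3.9+0] = [-27.700,-11.900,-3.900]
hi = A.hi+B.hi = [9.9+5.7, 25.7+3.6, 33.7+1.5] = [15.600,29.300,35.200]
diag = √(43.3²+41.2²+39.1²) = √5101.14 = 71.422


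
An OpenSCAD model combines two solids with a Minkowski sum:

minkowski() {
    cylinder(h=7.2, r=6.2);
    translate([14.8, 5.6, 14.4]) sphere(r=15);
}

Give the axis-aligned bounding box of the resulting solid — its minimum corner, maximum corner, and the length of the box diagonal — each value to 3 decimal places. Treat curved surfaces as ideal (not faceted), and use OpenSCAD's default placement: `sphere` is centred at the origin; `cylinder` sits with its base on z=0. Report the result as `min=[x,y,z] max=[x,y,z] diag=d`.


A = translate([14.8, 5.6, 14.4]) sphere(r=15) → bbox [-0.2,-9.4,-0.6] .. [29.8,20.6,29.4]
B = cylinder(h=7.2, r=6.2) → bbox [-6.2,-6.2,0] .. [6.2,6.2,7.2]
lo = A.lo+B.lo = [-0.2-6.2, -9.4-6.2, -0.6+0] = [-6.400,-15.600,-0.600]
hi = A.hi+B.hi = [29.8+6.2, 20.6+6.2, 29.4+7.2] = [36.000,26.800,36.600]
diag = √(42.4²+42.4²+37.2²) = √4979.36 = 70.565

min=[-6.400,-15.600,-0.600] max=[36.000,26.800,36.600] diag=70.565


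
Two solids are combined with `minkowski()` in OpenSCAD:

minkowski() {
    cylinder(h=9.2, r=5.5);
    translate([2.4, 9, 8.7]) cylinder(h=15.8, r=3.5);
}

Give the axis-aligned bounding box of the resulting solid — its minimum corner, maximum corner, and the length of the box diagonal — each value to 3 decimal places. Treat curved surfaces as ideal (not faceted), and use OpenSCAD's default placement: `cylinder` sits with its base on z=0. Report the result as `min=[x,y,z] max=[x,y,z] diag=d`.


A = translate([2.4, 9, 8.7]) cylinder(h=15.8, r=3.5) → bbox [-1.1,5.5,8.7] .. [5.9,12.5,24.5]
B = cylinder(h=9.2, r=5.5) → bbox [-5.5,-5.5,0] .. [5.5,5.5,9.2]
lo = A.lo+B.lo = [-1.1-5.5, 5.5-5.5, 8.7+0] = [-6.600,0.000,8.700]
hi = A.hi+B.hi = [5.9+5.5, 12.5+5.5, 24.5+9.2] = [11.400,18.000,33.700]
diag = √(18²+18²+25²) = √1273 = 35.679

min=[-6.600,0.000,8.700] max=[11.400,18.000,33.700] diag=35.679


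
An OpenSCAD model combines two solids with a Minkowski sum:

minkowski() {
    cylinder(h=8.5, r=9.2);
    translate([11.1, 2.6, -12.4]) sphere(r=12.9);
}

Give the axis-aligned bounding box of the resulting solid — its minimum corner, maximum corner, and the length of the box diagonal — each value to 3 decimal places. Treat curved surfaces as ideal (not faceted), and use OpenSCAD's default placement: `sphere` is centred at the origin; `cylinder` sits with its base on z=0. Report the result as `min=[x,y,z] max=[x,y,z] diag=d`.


min=[-11.000,-19.500,-25.300] max=[33.200,24.700,9.000] diag=71.301

A = translate([11.1, 2.6, -12.4]) sphere(r=12.9) → bbox [-1.8,-10.3,-25.3] .. [24,15.5,0.5]
B = cylinder(h=8.5, r=9.2) → bbox [-9.2,-9.2,0] .. [9.2,9.2,8.5]
lo = A.lo+B.lo = [-1.8-9.2, -10.3-9.2, -25.3+0] = [-11.000,-19.500,-25.300]
hi = A.hi+B.hi = [24+9.2, 15.5+9.2, 0.5+8.5] = [33.200,24.700,9.000]
diag = √(44.2²+44.2²+34.3²) = √5083.77 = 71.301


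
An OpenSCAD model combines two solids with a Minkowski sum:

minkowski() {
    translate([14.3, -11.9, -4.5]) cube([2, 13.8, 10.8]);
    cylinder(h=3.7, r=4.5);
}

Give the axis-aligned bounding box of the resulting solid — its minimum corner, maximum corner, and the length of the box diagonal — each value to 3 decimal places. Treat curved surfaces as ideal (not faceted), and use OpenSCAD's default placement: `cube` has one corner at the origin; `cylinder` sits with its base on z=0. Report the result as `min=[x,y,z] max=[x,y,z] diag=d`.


min=[9.800,-16.400,-4.500] max=[20.800,6.400,10.000] diag=29.173

A = translate([14.3, -11.9, -4.5]) cube([2, 13.8, 10.8]) → bbox [14.3,-11.9,-4.5] .. [16.3,1.9,6.3]
B = cylinder(h=3.7, r=4.5) → bbox [-4.5,-4.5,0] .. [4.5,4.5,3.7]
lo = A.lo+B.lo = [14.3-4.5, -11.9-4.5, -4.5+0] = [9.800,-16.400,-4.500]
hi = A.hi+B.hi = [16.3+4.5, 1.9+4.5, 6.3+3.7] = [20.800,6.400,10.000]
diag = √(11²+22.8²+14.5²) = √851.09 = 29.173


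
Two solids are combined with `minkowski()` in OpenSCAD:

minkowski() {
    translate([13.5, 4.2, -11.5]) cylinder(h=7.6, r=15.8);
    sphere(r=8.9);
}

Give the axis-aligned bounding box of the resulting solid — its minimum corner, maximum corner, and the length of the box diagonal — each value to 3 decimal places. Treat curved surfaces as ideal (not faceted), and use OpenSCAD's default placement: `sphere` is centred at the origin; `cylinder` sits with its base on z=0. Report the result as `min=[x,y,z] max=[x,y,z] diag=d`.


A = translate([13.5, 4.2, -11.5]) cylinder(h=7.6, r=15.8) → bbox [-2.3,-11.6,-11.5] .. [29.3,20,-3.9]
B = sphere(r=8.9) → bbox [-8.9,-8.9,-8.9] .. [8.9,8.9,8.9]
lo = A.lo+B.lo = [-2.3-8.9, -11.6-8.9, -11.5-8.9] = [-11.200,-20.500,-20.400]
hi = A.hi+B.hi = [29.3+8.9, 20+8.9, -3.9+8.9] = [38.200,28.900,5.000]
diag = √(49.4²+49.4²+25.4²) = √5525.88 = 74.336

min=[-11.200,-20.500,-20.400] max=[38.200,28.900,5.000] diag=74.336


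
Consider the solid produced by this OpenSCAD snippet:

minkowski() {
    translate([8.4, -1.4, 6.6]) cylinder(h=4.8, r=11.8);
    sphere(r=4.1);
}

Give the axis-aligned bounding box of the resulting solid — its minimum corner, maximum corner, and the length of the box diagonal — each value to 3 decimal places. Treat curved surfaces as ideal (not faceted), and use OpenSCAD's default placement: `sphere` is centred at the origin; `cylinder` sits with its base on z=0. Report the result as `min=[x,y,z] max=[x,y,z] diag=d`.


min=[-7.500,-17.300,2.500] max=[24.300,14.500,15.500] diag=46.813

A = translate([8.4, -1.4, 6.6]) cylinder(h=4.8, r=11.8) → bbox [-3.4,-13.2,6.6] .. [20.2,10.4,11.4]
B = sphere(r=4.1) → bbox [-4.1,-4.1,-4.1] .. [4.1,4.1,4.1]
lo = A.lo+B.lo = [-3.4-4.1, -13.2-4.1, 6.6-4.1] = [-7.500,-17.300,2.500]
hi = A.hi+B.hi = [20.2+4.1, 10.4+4.1, 11.4+4.1] = [24.300,14.500,15.500]
diag = √(31.8²+31.8²+13²) = √2191.48 = 46.813


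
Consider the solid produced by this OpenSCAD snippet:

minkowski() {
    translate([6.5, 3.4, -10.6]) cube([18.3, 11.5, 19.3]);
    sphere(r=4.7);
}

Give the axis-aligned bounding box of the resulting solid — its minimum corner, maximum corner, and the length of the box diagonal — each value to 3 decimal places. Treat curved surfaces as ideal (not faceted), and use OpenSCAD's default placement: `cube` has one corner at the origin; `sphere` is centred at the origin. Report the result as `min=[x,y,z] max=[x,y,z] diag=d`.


A = translate([6.5, 3.4, -10.6]) cube([18.3, 11.5, 19.3]) → bbox [6.5,3.4,-10.6] .. [24.8,14.9,8.7]
B = sphere(r=4.7) → bbox [-4.7,-4.7,-4.7] .. [4.7,4.7,4.7]
lo = A.lo+B.lo = [6.5-4.7, 3.4-4.7, -10.6-4.7] = [1.800,-1.300,-15.300]
hi = A.hi+B.hi = [24.8+4.7, 14.9+4.7, 8.7+4.7] = [29.500,19.600,13.400]
diag = √(27.7²+20.9²+28.7²) = √2027.79 = 45.031

min=[1.800,-1.300,-15.300] max=[29.500,19.600,13.400] diag=45.031


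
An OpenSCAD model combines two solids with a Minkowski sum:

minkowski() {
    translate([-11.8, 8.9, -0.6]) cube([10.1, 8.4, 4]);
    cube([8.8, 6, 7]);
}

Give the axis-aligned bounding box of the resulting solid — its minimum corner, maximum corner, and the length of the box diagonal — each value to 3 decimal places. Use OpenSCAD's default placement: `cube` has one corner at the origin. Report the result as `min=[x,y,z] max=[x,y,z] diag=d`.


A = translate([-11.8, 8.9, -0.6]) cube([10.1, 8.4, 4]) → bbox [-11.8,8.9,-0.6] .. [-1.7,17.3,3.4]
B = cube([8.8, 6, 7]) → bbox [0,0,0] .. [8.8,6,7]
lo = A.lo+B.lo = [-11.8+0, 8.9+0, -0.6+0] = [-11.800,8.900,-0.600]
hi = A.hi+B.hi = [-1.7+8.8, 17.3+6, 3.4+7] = [7.100,23.300,10.400]
diag = √(18.9²+14.4²+11²) = √685.57 = 26.183

min=[-11.800,8.900,-0.600] max=[7.100,23.300,10.400] diag=26.183


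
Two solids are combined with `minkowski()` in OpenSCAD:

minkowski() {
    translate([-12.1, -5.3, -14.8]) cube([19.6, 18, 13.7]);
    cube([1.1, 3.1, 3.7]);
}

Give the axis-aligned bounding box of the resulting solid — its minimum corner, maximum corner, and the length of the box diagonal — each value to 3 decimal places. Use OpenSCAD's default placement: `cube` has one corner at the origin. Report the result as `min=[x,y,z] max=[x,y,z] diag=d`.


A = translate([-12.1, -5.3, -14.8]) cube([19.6, 18, 13.7]) → bbox [-12.1,-5.3,-14.8] .. [7.5,12.7,-1.1]
B = cube([1.1, 3.1, 3.7]) → bbox [0,0,0] .. [1.1,3.1,3.7]
lo = A.lo+B.lo = [-12.1+0, -5.3+0, -14.8+0] = [-12.100,-5.300,-14.800]
hi = A.hi+B.hi = [7.5+1.1, 12.7+3.1, -1.1+3.7] = [8.600,15.800,2.600]
diag = √(20.7²+21.1²+17.4²) = √1176.46 = 34.300

min=[-12.100,-5.300,-14.800] max=[8.600,15.800,2.600] diag=34.300


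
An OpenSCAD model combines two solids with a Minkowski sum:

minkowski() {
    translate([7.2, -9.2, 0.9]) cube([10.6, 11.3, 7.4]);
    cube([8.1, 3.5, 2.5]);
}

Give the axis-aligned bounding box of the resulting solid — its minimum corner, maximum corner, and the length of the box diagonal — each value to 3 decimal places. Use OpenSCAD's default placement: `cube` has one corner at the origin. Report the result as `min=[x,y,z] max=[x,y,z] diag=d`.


A = translate([7.2, -9.2, 0.9]) cube([10.6, 11.3, 7.4]) → bbox [7.2,-9.2,0.9] .. [17.8,2.1,8.3]
B = cube([8.1, 3.5, 2.5]) → bbox [0,0,0] .. [8.1,3.5,2.5]
lo = A.lo+B.lo = [7.2+0, -9.2+0, 0.9+0] = [7.200,-9.200,0.900]
hi = A.hi+B.hi = [17.8+8.1, 2.1+3.5, 8.3+2.5] = [25.900,5.600,10.800]
diag = √(18.7²+14.8²+9.9²) = √666.74 = 25.821

min=[7.200,-9.200,0.900] max=[25.900,5.600,10.800] diag=25.821


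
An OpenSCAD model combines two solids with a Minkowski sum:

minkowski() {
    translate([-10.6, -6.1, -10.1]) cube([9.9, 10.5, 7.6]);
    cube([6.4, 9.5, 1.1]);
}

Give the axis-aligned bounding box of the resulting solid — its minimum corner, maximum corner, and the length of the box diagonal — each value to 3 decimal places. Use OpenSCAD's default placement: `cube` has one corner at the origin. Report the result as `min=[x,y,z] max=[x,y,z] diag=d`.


A = translate([-10.6, -6.1, -10.1]) cube([9.9, 10.5, 7.6]) → bbox [-10.6,-6.1,-10.1] .. [-0.7,4.4,-2.5]
B = cube([6.4, 9.5, 1.1]) → bbox [0,0,0] .. [6.4,9.5,1.1]
lo = A.lo+B.lo = [-10.6+0, -6.1+0, -10.1+0] = [-10.600,-6.100,-10.100]
hi = A.hi+B.hi = [-0.7+6.4, 4.4+9.5, -2.5+1.1] = [5.700,13.900,-1.400]
diag = √(16.3²+20²+8.7²) = √741.38 = 27.228

min=[-10.600,-6.100,-10.100] max=[5.700,13.900,-1.400] diag=27.228


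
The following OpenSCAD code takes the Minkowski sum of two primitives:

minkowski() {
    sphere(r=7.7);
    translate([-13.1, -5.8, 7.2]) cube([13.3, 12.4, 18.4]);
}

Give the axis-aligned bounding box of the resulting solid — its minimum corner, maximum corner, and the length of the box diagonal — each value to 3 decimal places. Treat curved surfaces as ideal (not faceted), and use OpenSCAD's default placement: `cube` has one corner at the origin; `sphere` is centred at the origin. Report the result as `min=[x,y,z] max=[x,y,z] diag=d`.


min=[-20.800,-13.500,-0.500] max=[7.900,14.300,33.300] diag=52.335

A = translate([-13.1, -5.8, 7.2]) cube([13.3, 12.4, 18.4]) → bbox [-13.1,-5.8,7.2] .. [0.2,6.6,25.6]
B = sphere(r=7.7) → bbox [-7.7,-7.7,-7.7] .. [7.7,7.7,7.7]
lo = A.lo+B.lo = [-13.1-7.7, -5.8-7.7, 7.2-7.7] = [-20.800,-13.500,-0.500]
hi = A.hi+B.hi = [0.2+7.7, 6.6+7.7, 25.6+7.7] = [7.900,14.300,33.300]
diag = √(28.7²+27.8²+33.8²) = √2738.97 = 52.335


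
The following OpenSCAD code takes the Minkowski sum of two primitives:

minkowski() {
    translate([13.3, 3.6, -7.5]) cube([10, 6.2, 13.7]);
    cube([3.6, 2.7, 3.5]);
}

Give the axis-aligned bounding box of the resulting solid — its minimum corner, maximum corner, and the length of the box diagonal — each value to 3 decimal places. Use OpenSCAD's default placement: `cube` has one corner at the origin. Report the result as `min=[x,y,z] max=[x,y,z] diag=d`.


min=[13.300,3.600,-7.500] max=[26.900,12.500,9.700] diag=23.665

A = translate([13.3, 3.6, -7.5]) cube([10, 6.2, 13.7]) → bbox [13.3,3.6,-7.5] .. [23.3,9.8,6.2]
B = cube([3.6, 2.7, 3.5]) → bbox [0,0,0] .. [3.6,2.7,3.5]
lo = A.lo+B.lo = [13.3+0, 3.6+0, -7.5+0] = [13.300,3.600,-7.500]
hi = A.hi+B.hi = [23.3+3.6, 9.8+2.7, 6.2+3.5] = [26.900,12.500,9.700]
diag = √(13.6²+8.9²+17.2²) = √560.01 = 23.665


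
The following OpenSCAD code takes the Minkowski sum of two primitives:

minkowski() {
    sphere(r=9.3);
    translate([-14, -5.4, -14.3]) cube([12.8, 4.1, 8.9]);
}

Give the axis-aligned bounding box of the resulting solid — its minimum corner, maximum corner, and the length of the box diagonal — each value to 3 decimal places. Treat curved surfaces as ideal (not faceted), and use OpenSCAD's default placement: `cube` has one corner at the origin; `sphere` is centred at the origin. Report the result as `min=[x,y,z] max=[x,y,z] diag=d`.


min=[-23.300,-14.700,-23.600] max=[8.100,8.000,3.900] diag=47.513

A = translate([-14, -5.4, -14.3]) cube([12.8, 4.1, 8.9]) → bbox [-14,-5.4,-14.3] .. [-1.2,-1.3,-5.4]
B = sphere(r=9.3) → bbox [-9.3,-9.3,-9.3] .. [9.3,9.3,9.3]
lo = A.lo+B.lo = [-14-9.3, -5.4-9.3, -14.3-9.3] = [-23.300,-14.700,-23.600]
hi = A.hi+B.hi = [-1.2+9.3, -1.3+9.3, -5.4+9.3] = [8.100,8.000,3.900]
diag = √(31.4²+22.7²+27.5²) = √2257.5 = 47.513


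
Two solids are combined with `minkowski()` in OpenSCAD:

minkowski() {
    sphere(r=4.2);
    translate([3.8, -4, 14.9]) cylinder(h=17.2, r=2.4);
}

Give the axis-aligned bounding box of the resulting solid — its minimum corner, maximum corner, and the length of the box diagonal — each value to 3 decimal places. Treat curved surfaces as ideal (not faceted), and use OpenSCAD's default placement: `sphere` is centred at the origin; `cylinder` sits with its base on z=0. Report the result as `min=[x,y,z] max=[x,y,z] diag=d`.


A = translate([3.8, -4, 14.9]) cylinder(h=17.2, r=2.4) → bbox [1.4,-6.4,14.9] .. [6.2,-1.6,32.1]
B = sphere(r=4.2) → bbox [-4.2,-4.2,-4.2] .. [4.2,4.2,4.2]
lo = A.lo+B.lo = [1.4-4.2, -6.4-4.2, 14.9-4.2] = [-2.800,-10.600,10.700]
hi = A.hi+B.hi = [6.2+4.2, -1.6+4.2, 32.1+4.2] = [10.400,2.600,36.300]
diag = √(13.2²+13.2²+25.6²) = √1003.84 = 31.683

min=[-2.800,-10.600,10.700] max=[10.400,2.600,36.300] diag=31.683


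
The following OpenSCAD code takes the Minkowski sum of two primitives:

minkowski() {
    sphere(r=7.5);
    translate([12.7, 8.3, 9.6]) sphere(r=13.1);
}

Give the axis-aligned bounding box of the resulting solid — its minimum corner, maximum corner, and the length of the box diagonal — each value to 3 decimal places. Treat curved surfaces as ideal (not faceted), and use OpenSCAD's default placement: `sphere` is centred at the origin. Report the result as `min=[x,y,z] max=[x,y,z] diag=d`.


A = translate([12.7, 8.3, 9.6]) sphere(r=13.1) → bbox [-0.4,-4.8,-3.5] .. [25.8,21.4,22.7]
B = sphere(r=7.5) → bbox [-7.5,-7.5,-7.5] .. [7.5,7.5,7.5]
lo = A.lo+B.lo = [-0.4-7.5, -4.8-7.5, -3.5-7.5] = [-7.900,-12.300,-11.000]
hi = A.hi+B.hi = [25.8+7.5, 21.4+7.5, 22.7+7.5] = [33.300,28.900,30.200]
diag = √(41.2²+41.2²+41.2²) = √5092.32 = 71.360

min=[-7.900,-12.300,-11.000] max=[33.300,28.900,30.200] diag=71.360


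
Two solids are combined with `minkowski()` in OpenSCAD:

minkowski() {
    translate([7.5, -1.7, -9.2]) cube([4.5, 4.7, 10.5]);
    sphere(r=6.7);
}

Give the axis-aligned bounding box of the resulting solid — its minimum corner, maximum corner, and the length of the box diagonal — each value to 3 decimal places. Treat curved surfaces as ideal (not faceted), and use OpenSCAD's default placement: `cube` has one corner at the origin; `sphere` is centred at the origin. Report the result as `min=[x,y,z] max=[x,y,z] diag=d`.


min=[0.800,-8.400,-15.900] max=[18.700,9.700,8.000] diag=34.917

A = translate([7.5, -1.7, -9.2]) cube([4.5, 4.7, 10.5]) → bbox [7.5,-1.7,-9.2] .. [12,3,1.3]
B = sphere(r=6.7) → bbox [-6.7,-6.7,-6.7] .. [6.7,6.7,6.7]
lo = A.lo+B.lo = [7.5-6.7, -1.7-6.7, -9.2-6.7] = [0.800,-8.400,-15.900]
hi = A.hi+B.hi = [12+6.7, 3+6.7, 1.3+6.7] = [18.700,9.700,8.000]
diag = √(17.9²+18.1²+23.9²) = √1219.23 = 34.917


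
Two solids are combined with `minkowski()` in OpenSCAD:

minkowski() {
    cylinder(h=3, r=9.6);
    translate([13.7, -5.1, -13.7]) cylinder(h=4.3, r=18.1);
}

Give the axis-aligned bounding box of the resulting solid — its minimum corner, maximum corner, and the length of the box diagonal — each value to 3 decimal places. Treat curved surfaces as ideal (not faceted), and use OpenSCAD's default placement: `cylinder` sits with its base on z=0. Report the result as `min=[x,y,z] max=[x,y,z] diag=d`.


min=[-14.000,-32.800,-13.700] max=[41.400,22.600,-6.400] diag=78.687

A = translate([13.7, -5.1, -13.7]) cylinder(h=4.3, r=18.1) → bbox [-4.4,-23.2,-13.7] .. [31.8,13,-9.4]
B = cylinder(h=3, r=9.6) → bbox [-9.6,-9.6,0] .. [9.6,9.6,3]
lo = A.lo+B.lo = [-4.4-9.6, -23.2-9.6, -13.7+0] = [-14.000,-32.800,-13.700]
hi = A.hi+B.hi = [31.8+9.6, 13+9.6, -9.4+3] = [41.400,22.600,-6.400]
diag = √(55.4²+55.4²+7.3²) = √6191.61 = 78.687


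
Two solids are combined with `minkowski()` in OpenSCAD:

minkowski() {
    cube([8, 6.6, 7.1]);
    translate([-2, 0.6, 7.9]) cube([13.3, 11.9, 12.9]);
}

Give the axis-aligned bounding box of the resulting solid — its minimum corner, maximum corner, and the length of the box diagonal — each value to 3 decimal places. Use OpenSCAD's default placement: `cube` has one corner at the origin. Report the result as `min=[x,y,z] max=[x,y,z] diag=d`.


A = translate([-2, 0.6, 7.9]) cube([13.3, 11.9, 12.9]) → bbox [-2,0.6,7.9] .. [11.3,12.5,20.8]
B = cube([8, 6.6, 7.1]) → bbox [0,0,0] .. [8,6.6,7.1]
lo = A.lo+B.lo = [-2+0, 0.6+0, 7.9+0] = [-2.000,0.600,7.900]
hi = A.hi+B.hi = [11.3+8, 12.5+6.6, 20.8+7.1] = [19.300,19.100,27.900]
diag = √(21.3²+18.5²+20²) = √1195.94 = 34.582

min=[-2.000,0.600,7.900] max=[19.300,19.100,27.900] diag=34.582


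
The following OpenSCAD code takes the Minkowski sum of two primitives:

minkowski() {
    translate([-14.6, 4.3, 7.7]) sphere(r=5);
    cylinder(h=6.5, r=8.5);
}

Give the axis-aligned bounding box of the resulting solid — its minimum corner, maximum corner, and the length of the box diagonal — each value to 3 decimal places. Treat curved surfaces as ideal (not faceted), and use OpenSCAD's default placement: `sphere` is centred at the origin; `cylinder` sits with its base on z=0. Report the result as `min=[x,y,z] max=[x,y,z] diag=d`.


A = translate([-14.6, 4.3, 7.7]) sphere(r=5) → bbox [-19.6,-0.7,2.7] .. [-9.6,9.3,12.7]
B = cylinder(h=6.5, r=8.5) → bbox [-8.5,-8.5,0] .. [8.5,8.5,6.5]
lo = A.lo+B.lo = [-19.6-8.5, -0.7-8.5, 2.7+0] = [-28.100,-9.200,2.700]
hi = A.hi+B.hi = [-9.6+8.5, 9.3+8.5, 12.7+6.5] = [-1.100,17.800,19.200]
diag = √(27²+27²+16.5²) = √1730.25 = 41.596

min=[-28.100,-9.200,2.700] max=[-1.100,17.800,19.200] diag=41.596


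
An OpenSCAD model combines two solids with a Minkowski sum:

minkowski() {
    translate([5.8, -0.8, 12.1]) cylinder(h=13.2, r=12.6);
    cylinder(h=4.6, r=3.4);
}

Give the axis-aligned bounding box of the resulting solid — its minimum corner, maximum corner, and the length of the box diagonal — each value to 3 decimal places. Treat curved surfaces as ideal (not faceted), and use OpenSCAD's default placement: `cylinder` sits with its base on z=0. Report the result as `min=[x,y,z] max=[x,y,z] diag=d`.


A = translate([5.8, -0.8, 12.1]) cylinder(h=13.2, r=12.6) → bbox [-6.8,-13.4,12.1] .. [18.4,11.8,25.3]
B = cylinder(h=4.6, r=3.4) → bbox [-3.4,-3.4,0] .. [3.4,3.4,4.6]
lo = A.lo+B.lo = [-6.8-3.4, -13.4-3.4, 12.1+0] = [-10.200,-16.800,12.100]
hi = A.hi+B.hi = [18.4+3.4, 11.8+3.4, 25.3+4.6] = [21.800,15.200,29.900]
diag = √(32²+32²+17.8²) = √2364.84 = 48.630

min=[-10.200,-16.800,12.100] max=[21.800,15.200,29.900] diag=48.630


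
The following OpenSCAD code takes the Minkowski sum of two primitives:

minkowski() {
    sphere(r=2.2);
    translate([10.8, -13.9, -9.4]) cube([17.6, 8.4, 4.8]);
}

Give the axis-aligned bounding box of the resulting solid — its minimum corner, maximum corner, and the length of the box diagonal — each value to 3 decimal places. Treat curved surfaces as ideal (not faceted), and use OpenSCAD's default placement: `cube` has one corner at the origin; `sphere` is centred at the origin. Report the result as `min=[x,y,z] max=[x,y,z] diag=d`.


min=[8.600,-16.100,-11.600] max=[30.600,-3.300,-2.400] diag=27.064

A = translate([10.8, -13.9, -9.4]) cube([17.6, 8.4, 4.8]) → bbox [10.8,-13.9,-9.4] .. [28.4,-5.5,-4.6]
B = sphere(r=2.2) → bbox [-2.2,-2.2,-2.2] .. [2.2,2.2,2.2]
lo = A.lo+B.lo = [10.8-2.2, -13.9-2.2, -9.4-2.2] = [8.600,-16.100,-11.600]
hi = A.hi+B.hi = [28.4+2.2, -5.5+2.2, -4.6+2.2] = [30.600,-3.300,-2.400]
diag = √(22²+12.8²+9.2²) = √732.48 = 27.064


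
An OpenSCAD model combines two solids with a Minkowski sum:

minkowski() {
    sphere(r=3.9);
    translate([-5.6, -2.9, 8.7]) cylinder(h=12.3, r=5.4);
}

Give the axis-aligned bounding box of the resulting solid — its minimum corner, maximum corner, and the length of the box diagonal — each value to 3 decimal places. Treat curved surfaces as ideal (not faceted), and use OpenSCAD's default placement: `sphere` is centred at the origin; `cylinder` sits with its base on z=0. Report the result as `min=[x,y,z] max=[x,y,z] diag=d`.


A = translate([-5.6, -2.9, 8.7]) cylinder(h=12.3, r=5.4) → bbox [-11,-8.3,8.7] .. [-0.2,2.5,21]
B = sphere(r=3.9) → bbox [-3.9,-3.9,-3.9] .. [3.9,3.9,3.9]
lo = A.lo+B.lo = [-11-3.9, -8.3-3.9, 8.7-3.9] = [-14.900,-12.200,4.800]
hi = A.hi+B.hi = [-0.2+3.9, 2.5+3.9, 21+3.9] = [3.700,6.400,24.900]
diag = √(18.6²+18.6²+20.1²) = √1095.93 = 33.105

min=[-14.900,-12.200,4.800] max=[3.700,6.400,24.900] diag=33.105


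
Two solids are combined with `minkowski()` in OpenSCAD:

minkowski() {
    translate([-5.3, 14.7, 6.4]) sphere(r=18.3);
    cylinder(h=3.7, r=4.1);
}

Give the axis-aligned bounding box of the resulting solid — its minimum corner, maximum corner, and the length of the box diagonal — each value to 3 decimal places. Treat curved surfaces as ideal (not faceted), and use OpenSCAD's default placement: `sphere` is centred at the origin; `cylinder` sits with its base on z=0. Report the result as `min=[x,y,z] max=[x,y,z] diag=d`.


min=[-27.700,-7.700,-11.900] max=[17.100,37.100,28.400] diag=75.088

A = translate([-5.3, 14.7, 6.4]) sphere(r=18.3) → bbox [-23.6,-3.6,-11.9] .. [13,33,24.7]
B = cylinder(h=3.7, r=4.1) → bbox [-4.1,-4.1,0] .. [4.1,4.1,3.7]
lo = A.lo+B.lo = [-23.6-4.1, -3.6-4.1, -11.9+0] = [-27.700,-7.700,-11.900]
hi = A.hi+B.hi = [13+4.1, 33+4.1, 24.7+3.7] = [17.100,37.100,28.400]
diag = √(44.8²+44.8²+40.3²) = √5638.17 = 75.088


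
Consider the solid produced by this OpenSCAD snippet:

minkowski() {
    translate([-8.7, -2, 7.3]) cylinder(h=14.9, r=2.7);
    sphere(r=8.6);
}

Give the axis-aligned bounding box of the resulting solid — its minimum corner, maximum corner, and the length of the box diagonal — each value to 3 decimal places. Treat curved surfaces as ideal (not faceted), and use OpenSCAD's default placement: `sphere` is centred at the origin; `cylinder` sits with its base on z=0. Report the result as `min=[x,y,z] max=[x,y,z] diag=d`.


A = translate([-8.7, -2, 7.3]) cylinder(h=14.9, r=2.7) → bbox [-11.4,-4.7,7.3] .. [-6,0.7,22.2]
B = sphere(r=8.6) → bbox [-8.6,-8.6,-8.6] .. [8.6,8.6,8.6]
lo = A.lo+B.lo = [-11.4-8.6, -4.7-8.6, 7.3-8.6] = [-20.000,-13.300,-1.300]
hi = A.hi+B.hi = [-6+8.6, 0.7+8.6, 22.2+8.6] = [2.600,9.300,30.800]
diag = √(22.6²+22.6²+32.1²) = √2051.93 = 45.298

min=[-20.000,-13.300,-1.300] max=[2.600,9.300,30.800] diag=45.298


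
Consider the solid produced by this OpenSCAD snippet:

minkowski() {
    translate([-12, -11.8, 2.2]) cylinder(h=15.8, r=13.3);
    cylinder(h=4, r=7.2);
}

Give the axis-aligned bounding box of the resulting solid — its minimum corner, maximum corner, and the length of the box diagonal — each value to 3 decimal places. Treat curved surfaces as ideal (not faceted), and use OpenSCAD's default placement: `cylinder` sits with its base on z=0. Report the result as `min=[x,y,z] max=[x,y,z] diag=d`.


min=[-32.500,-32.300,2.200] max=[8.500,8.700,22.000] diag=61.270

A = translate([-12, -11.8, 2.2]) cylinder(h=15.8, r=13.3) → bbox [-25.3,-25.1,2.2] .. [1.3,1.5,18]
B = cylinder(h=4, r=7.2) → bbox [-7.2,-7.2,0] .. [7.2,7.2,4]
lo = A.lo+B.lo = [-25.3-7.2, -25.1-7.2, 2.2+0] = [-32.500,-32.300,2.200]
hi = A.hi+B.hi = [1.3+7.2, 1.5+7.2, 18+4] = [8.500,8.700,22.000]
diag = √(41²+41²+19.8²) = √3754.04 = 61.270


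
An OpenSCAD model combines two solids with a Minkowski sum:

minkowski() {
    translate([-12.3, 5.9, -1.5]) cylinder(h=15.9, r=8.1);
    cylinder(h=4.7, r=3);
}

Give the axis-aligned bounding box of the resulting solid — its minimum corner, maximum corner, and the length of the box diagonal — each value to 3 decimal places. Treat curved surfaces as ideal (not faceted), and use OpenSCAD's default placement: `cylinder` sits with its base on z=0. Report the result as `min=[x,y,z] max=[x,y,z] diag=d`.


A = translate([-12.3, 5.9, -1.5]) cylinder(h=15.9, r=8.1) → bbox [-20.4,-2.2,-1.5] .. [-4.2,14,14.4]
B = cylinder(h=4.7, r=3) → bbox [-3,-3,0] .. [3,3,4.7]
lo = A.lo+B.lo = [-20.4-3, -2.2-3, -1.5+0] = [-23.400,-5.200,-1.500]
hi = A.hi+B.hi = [-4.2+3, 14+3, 14.4+4.7] = [-1.200,17.000,19.100]
diag = √(22.2²+22.2²+20.6²) = √1410.04 = 37.550

min=[-23.400,-5.200,-1.500] max=[-1.200,17.000,19.100] diag=37.550
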